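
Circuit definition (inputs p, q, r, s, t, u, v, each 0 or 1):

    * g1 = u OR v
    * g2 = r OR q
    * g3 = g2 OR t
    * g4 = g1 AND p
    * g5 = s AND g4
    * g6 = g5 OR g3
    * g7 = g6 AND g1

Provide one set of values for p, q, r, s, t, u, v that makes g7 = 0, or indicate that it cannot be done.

g7 = g6 AND g1 must be 0, so at least one of g6, g1 is 0.
Check with p=1, q=1, r=0, s=1, t=1, u=0, v=0:
g1 = u OR v = 0 OR 0 = 0
g2 = r OR q = 0 OR 1 = 1
g3 = g2 OR t = 1 OR 1 = 1
g4 = g1 AND p = 0 AND 1 = 0
g5 = s AND g4 = 1 AND 0 = 0
g6 = g5 OR g3 = 0 OR 1 = 1
g7 = g6 AND g1 = 1 AND 0 = 0
So g7 = 0 as required.

p=1, q=1, r=0, s=1, t=1, u=0, v=0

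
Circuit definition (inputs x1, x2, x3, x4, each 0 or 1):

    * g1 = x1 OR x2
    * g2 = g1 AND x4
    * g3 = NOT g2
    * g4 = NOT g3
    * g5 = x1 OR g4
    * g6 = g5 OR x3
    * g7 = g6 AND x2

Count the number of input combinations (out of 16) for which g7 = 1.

g7 = g6 AND x2 must be 1, so both g6 = 1 and x2 = 1.
Enumerating the 16 input combinations, 7 give g7 = 1 and 9 give g7 = 0.

7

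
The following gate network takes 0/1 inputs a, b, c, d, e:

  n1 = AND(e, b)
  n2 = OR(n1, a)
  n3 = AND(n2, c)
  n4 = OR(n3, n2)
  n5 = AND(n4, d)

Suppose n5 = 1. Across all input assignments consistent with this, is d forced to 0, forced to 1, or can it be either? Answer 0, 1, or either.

1

n5 = AND(n4, d) must be 1, so both n4 = 1 and d = 1.
n4 = OR(n3, n2) must be 1, so at least one of n3, n2 is 1.
Every assignment with n5 = 1 has d = 1; there are 10 such assignment(s).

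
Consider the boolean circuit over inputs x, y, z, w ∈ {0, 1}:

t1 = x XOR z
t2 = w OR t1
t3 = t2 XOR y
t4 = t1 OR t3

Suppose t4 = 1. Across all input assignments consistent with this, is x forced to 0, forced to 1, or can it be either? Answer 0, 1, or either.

Both values of x occur among assignments with t4 = 1:
  x=0: x=0, y=0, z=0, w=1
  x=1: x=1, y=0, z=0, w=0

either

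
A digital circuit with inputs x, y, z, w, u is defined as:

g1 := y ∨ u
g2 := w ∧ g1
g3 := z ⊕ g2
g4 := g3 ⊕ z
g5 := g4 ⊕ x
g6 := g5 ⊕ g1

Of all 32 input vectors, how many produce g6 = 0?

g6 = g5 ⊕ g1 must be 0, so g5 and g1 are equal.
Enumerating the 32 input combinations, 16 give g6 = 0 and 16 give g6 = 1.

16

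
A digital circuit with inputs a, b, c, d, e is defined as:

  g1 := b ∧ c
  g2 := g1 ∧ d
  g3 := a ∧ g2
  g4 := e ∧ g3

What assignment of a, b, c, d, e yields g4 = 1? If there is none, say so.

Check with a=1 b=1 c=1 d=1 e=1:
g1 = b ∧ c = 1 ∧ 1 = 1
g2 = g1 ∧ d = 1 ∧ 1 = 1
g3 = a ∧ g2 = 1 ∧ 1 = 1
g4 = e ∧ g3 = 1 ∧ 1 = 1
So g4 = 1 as required.

a=1 b=1 c=1 d=1 e=1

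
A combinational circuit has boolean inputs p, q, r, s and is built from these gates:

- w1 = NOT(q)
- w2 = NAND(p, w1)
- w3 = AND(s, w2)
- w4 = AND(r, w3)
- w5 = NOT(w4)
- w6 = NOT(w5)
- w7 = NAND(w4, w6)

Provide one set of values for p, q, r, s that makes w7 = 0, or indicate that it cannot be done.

p=0 q=1 r=1 s=1

w7 = NAND(w4, w6) must be 0, so both w4 = 1 and w6 = 1.
w4 = AND(r, w3) must be 1, so both r = 1 and w3 = 1.
w6 = NOT(w5) must be 1, so w5 = 0.
Check with p=0 q=1 r=1 s=1:
w1 = NOT(q) = NOT 1 = 0
w2 = NAND(p, w1) = NAND(0, 0) = 1
w3 = AND(s, w2) = AND(1, 1) = 1
w4 = AND(r, w3) = AND(1, 1) = 1
w5 = NOT(w4) = NOT 1 = 0
w6 = NOT(w5) = NOT 0 = 1
w7 = NAND(w4, w6) = NAND(1, 1) = 0
So w7 = 0 as required.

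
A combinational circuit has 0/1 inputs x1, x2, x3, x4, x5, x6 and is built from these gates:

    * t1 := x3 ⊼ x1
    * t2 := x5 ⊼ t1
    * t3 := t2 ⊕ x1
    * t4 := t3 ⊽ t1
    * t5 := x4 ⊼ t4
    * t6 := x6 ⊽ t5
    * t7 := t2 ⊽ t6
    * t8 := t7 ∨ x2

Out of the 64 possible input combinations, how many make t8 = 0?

20

t8 = t7 ∨ x2 must be 0, so both t7 = 0 and x2 = 0.
t7 = t2 ⊽ t6 must be 0, so at least one of t2, t6 is 1.
Enumerating the 64 input combinations, 20 give t8 = 0 and 44 give t8 = 1.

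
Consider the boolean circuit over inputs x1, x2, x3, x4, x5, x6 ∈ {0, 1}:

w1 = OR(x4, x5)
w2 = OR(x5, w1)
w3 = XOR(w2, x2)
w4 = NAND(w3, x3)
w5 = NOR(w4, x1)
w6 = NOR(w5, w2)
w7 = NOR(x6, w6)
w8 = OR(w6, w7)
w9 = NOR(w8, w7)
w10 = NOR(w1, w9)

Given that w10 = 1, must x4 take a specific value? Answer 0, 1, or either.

0

w10 = NOR(w1, w9) must be 1, so both w1 = 0 and w9 = 0.
Every assignment with w10 = 1 has x4 = 0; there are 15 such assignment(s).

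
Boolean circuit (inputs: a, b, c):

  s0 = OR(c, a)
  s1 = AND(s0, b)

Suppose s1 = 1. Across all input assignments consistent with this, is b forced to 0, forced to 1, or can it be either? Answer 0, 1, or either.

1

s1 = AND(s0, b) must be 1, so both s0 = 1 and b = 1.
Every assignment with s1 = 1 has b = 1; there are 3 such assignment(s).
  a=0, b=1, c=1
  a=1, b=1, c=0
  a=1, b=1, c=1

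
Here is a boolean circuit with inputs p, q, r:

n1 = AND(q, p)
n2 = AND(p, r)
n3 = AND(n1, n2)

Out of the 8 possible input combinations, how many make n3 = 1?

1

n3 = AND(n1, n2) must be 1, so both n1 = 1 and n2 = 1.
Satisfying assignments:
  p=1, q=1, r=1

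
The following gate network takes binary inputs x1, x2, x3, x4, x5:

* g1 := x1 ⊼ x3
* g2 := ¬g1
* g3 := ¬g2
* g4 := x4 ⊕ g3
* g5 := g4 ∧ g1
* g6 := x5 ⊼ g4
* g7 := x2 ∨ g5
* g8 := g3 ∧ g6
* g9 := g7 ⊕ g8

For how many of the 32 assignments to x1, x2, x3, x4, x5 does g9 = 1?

16

g9 = g7 ⊕ g8 must be 1, so g7 and g8 differ.
Enumerating the 32 input combinations, 16 give g9 = 1 and 16 give g9 = 0.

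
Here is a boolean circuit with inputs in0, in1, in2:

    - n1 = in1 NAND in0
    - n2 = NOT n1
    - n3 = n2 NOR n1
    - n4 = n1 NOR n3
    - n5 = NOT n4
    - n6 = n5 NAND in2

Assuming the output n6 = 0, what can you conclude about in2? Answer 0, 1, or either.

n6 = n5 NAND in2 must be 0, so both n5 = 1 and in2 = 1.
Every assignment with n6 = 0 has in2 = 1; there are 3 such assignment(s).
  in0=0, in1=0, in2=1
  in0=0, in1=1, in2=1
  in0=1, in1=0, in2=1

1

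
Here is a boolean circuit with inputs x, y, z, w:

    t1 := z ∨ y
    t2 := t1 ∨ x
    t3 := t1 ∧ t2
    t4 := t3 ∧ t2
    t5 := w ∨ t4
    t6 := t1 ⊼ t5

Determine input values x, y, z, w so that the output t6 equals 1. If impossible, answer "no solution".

x=1, y=0, z=0, w=0

Check with x=1, y=0, z=0, w=0:
t1 = z ∨ y = 0 ∨ 0 = 0
t2 = t1 ∨ x = 0 ∨ 1 = 1
t3 = t1 ∧ t2 = 0 ∧ 1 = 0
t4 = t3 ∧ t2 = 0 ∧ 1 = 0
t5 = w ∨ t4 = 0 ∨ 0 = 0
t6 = t1 ⊼ t5 = 0 ⊼ 0 = 1
So t6 = 1 as required.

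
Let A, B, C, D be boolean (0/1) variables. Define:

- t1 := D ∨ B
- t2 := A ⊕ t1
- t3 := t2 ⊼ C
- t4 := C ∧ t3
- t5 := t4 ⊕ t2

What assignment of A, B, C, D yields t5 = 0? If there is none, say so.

A=1, B=0, C=0, D=1

Check with A=1, B=0, C=0, D=1:
t1 = D ∨ B = 1 ∨ 0 = 1
t2 = A ⊕ t1 = 1 ⊕ 1 = 0
t3 = t2 ⊼ C = 0 ⊼ 0 = 1
t4 = C ∧ t3 = 0 ∧ 1 = 0
t5 = t4 ⊕ t2 = 0 ⊕ 0 = 0
So t5 = 0 as required.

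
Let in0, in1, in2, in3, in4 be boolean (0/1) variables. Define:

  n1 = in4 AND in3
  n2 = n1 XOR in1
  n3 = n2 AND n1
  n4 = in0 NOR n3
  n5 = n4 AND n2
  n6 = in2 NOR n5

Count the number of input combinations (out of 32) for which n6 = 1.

13

n6 = in2 NOR n5 must be 1, so both in2 = 0 and n5 = 0.
Enumerating the 32 input combinations, 13 give n6 = 1 and 19 give n6 = 0.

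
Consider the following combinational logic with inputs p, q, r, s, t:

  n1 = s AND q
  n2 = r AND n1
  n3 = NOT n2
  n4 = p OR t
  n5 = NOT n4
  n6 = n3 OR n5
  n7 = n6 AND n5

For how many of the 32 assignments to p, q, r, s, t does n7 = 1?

n7 = n6 AND n5 must be 1, so both n6 = 1 and n5 = 1.
Enumerating the 32 input combinations, 8 give n7 = 1 and 24 give n7 = 0.

8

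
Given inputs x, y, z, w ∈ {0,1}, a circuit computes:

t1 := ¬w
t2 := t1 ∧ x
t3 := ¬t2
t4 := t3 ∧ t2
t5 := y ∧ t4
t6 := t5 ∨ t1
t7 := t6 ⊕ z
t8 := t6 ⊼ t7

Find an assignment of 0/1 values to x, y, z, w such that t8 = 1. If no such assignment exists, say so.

t8 = t6 ⊼ t7 must be 1, so at least one of t6, t7 is 0.
Check with x=0 y=0 z=0 w=1:
t1 = ¬w = ¬1 = 0
t2 = t1 ∧ x = 0 ∧ 0 = 0
t3 = ¬t2 = ¬0 = 1
t4 = t3 ∧ t2 = 1 ∧ 0 = 0
t5 = y ∧ t4 = 0 ∧ 0 = 0
t6 = t5 ∨ t1 = 0 ∨ 0 = 0
t7 = t6 ⊕ z = 0 ⊕ 0 = 0
t8 = t6 ⊼ t7 = 0 ⊼ 0 = 1
So t8 = 1 as required.

x=0 y=0 z=0 w=1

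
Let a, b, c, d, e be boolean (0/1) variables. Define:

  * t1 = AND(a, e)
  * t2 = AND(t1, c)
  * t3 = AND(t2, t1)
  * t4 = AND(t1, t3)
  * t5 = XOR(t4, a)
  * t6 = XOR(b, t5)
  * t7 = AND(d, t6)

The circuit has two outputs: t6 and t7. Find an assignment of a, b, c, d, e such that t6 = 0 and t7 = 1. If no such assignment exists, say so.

Across all 32 input combinations, none give both t6 = 0 and t7 = 1.

no solution exists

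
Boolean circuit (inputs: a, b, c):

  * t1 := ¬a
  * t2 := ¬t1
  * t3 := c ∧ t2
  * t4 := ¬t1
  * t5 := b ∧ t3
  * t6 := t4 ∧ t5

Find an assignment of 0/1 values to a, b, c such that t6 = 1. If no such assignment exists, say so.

a=1 b=1 c=1

t6 = t4 ∧ t5 must be 1, so both t4 = 1 and t5 = 1.
t4 = ¬t1 must be 1, so t1 = 0.
Check with a=1 b=1 c=1:
t1 = ¬a = ¬1 = 0
t2 = ¬t1 = ¬0 = 1
t3 = c ∧ t2 = 1 ∧ 1 = 1
t4 = ¬t1 = ¬0 = 1
t5 = b ∧ t3 = 1 ∧ 1 = 1
t6 = t4 ∧ t5 = 1 ∧ 1 = 1
So t6 = 1 as required.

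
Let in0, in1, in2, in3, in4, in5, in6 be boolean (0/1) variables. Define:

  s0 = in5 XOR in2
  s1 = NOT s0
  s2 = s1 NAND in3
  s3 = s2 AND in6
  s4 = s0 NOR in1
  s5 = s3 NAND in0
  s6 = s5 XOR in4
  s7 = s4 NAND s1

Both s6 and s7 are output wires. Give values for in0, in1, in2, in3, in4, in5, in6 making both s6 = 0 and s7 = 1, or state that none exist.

Check with in0=0, in1=1, in2=1, in3=1, in4=1, in5=1, in6=1:
s0 = in5 XOR in2 = 1 XOR 1 = 0
s1 = NOT s0 = NOT 0 = 1
s2 = s1 NAND in3 = 1 NAND 1 = 0
s3 = s2 AND in6 = 0 AND 1 = 0
s4 = s0 NOR in1 = 0 NOR 1 = 0
s5 = s3 NAND in0 = 0 NAND 0 = 1
s6 = s5 XOR in4 = 1 XOR 1 = 0
s7 = s4 NAND s1 = 0 NAND 1 = 1
So s6 = 0 and s7 = 1.

in0=0, in1=1, in2=1, in3=1, in4=1, in5=1, in6=1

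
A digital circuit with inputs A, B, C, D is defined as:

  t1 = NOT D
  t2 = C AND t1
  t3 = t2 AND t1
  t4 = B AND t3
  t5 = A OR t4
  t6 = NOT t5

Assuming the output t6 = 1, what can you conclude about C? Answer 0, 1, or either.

Both values of C occur among assignments with t6 = 1:
  C=0: A=0, B=0, C=0, D=0
  C=1: A=0, B=0, C=1, D=0

either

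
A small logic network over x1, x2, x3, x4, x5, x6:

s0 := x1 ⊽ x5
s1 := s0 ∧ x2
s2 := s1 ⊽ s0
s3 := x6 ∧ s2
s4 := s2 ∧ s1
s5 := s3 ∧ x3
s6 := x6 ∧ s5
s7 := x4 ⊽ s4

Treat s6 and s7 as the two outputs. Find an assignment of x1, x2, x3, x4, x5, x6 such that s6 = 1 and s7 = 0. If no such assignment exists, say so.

Check with x1=1 x2=0 x3=1 x4=1 x5=1 x6=1:
s0 = x1 ⊽ x5 = 1 ⊽ 1 = 0
s1 = s0 ∧ x2 = 0 ∧ 0 = 0
s2 = s1 ⊽ s0 = 0 ⊽ 0 = 1
s3 = x6 ∧ s2 = 1 ∧ 1 = 1
s4 = s2 ∧ s1 = 1 ∧ 0 = 0
s5 = s3 ∧ x3 = 1 ∧ 1 = 1
s6 = x6 ∧ s5 = 1 ∧ 1 = 1
s7 = x4 ⊽ s4 = 1 ⊽ 0 = 0
So s6 = 1 and s7 = 0.

x1=1 x2=0 x3=1 x4=1 x5=1 x6=1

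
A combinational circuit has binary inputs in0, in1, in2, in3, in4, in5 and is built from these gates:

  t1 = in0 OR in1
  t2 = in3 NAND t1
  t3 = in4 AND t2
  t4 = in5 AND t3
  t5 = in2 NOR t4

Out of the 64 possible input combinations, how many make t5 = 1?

27

t5 = in2 NOR t4 must be 1, so both in2 = 0 and t4 = 0.
t4 = in5 AND t3 must be 0, so at least one of in5, t3 is 0.
Enumerating the 64 input combinations, 27 give t5 = 1 and 37 give t5 = 0.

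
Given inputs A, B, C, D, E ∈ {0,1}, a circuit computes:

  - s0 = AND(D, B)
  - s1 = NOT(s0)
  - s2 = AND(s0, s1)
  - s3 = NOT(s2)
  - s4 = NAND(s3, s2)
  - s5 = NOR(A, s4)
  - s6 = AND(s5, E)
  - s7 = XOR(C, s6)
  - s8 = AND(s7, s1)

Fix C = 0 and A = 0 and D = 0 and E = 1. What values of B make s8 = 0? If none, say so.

B=1

s8 = AND(s7, s1) must be 0, so at least one of s7, s1 is 0.
Check with C = 0 and A = 0 and D = 0 and E = 1 and B=1:
s0 = AND(D, B) = AND(0, 1) = 0
s1 = NOT(s0) = NOT 0 = 1
s2 = AND(s0, s1) = AND(0, 1) = 0
s3 = NOT(s2) = NOT 0 = 1
s4 = NAND(s3, s2) = NAND(1, 0) = 1
s5 = NOR(A, s4) = NOR(0, 1) = 0
s6 = AND(s5, E) = AND(0, 1) = 0
s7 = XOR(C, s6) = XOR(0, 0) = 0
s8 = AND(s7, s1) = AND(0, 1) = 0
So s8 = 0.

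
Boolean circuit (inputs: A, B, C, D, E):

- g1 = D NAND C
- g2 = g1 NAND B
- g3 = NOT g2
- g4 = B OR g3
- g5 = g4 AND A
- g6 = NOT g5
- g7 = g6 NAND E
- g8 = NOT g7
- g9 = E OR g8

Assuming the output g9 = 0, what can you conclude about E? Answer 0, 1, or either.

g9 = E OR g8 must be 0, so both E = 0 and g8 = 0.
g8 = NOT g7 must be 0, so g7 = 1.
g7 = g6 NAND E must be 1, so at least one of g6, E is 0.
Every assignment with g9 = 0 has E = 0; there are 16 such assignment(s).

0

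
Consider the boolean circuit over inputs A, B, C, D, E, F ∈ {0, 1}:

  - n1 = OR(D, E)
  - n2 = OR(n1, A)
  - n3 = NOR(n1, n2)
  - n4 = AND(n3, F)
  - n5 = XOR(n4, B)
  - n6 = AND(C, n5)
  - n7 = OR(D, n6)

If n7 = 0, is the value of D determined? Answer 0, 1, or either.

n7 = OR(D, n6) must be 0, so both D = 0 and n6 = 0.
Every assignment with n7 = 0 has D = 0; there are 24 such assignment(s).

0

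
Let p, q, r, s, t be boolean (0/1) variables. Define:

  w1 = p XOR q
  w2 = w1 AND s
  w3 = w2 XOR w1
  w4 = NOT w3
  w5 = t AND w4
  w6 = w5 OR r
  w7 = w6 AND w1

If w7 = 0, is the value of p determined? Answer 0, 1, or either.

either

Both values of p occur among assignments with w7 = 0:
  p=0: p=0, q=0, r=0, s=0, t=0
  p=1: p=1, q=0, r=0, s=0, t=0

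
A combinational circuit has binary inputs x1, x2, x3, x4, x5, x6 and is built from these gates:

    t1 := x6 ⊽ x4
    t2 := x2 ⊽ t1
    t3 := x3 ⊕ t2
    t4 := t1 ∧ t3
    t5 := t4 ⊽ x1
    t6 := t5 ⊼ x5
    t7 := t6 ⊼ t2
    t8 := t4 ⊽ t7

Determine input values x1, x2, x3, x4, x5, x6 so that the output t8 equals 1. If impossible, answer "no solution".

t8 = t4 ⊽ t7 must be 1, so both t4 = 0 and t7 = 0.
t4 = t1 ∧ t3 must be 0, so at least one of t1, t3 is 0.
t7 = t6 ⊼ t2 must be 0, so both t6 = 1 and t2 = 1.
Check with x1=0, x2=0, x3=1, x4=1, x5=0, x6=1:
t1 = x6 ⊽ x4 = 1 ⊽ 1 = 0
t2 = x2 ⊽ t1 = 0 ⊽ 0 = 1
t3 = x3 ⊕ t2 = 1 ⊕ 1 = 0
t4 = t1 ∧ t3 = 0 ∧ 0 = 0
t5 = t4 ⊽ x1 = 0 ⊽ 0 = 1
t6 = t5 ⊼ x5 = 1 ⊼ 0 = 1
t7 = t6 ⊼ t2 = 1 ⊼ 1 = 0
t8 = t4 ⊽ t7 = 0 ⊽ 0 = 1
So t8 = 1 as required.

x1=0, x2=0, x3=1, x4=1, x5=0, x6=1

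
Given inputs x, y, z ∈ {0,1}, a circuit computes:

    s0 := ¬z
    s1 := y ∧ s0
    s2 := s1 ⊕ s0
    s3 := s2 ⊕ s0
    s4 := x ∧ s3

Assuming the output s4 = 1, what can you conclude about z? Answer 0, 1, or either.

s4 = x ∧ s3 must be 1, so both x = 1 and s3 = 1.
s3 = s2 ⊕ s0 must be 1, so s2 and s0 differ.
Every assignment with s4 = 1 has z = 0; there are 1 such assignment(s).
  x=1, y=1, z=0

0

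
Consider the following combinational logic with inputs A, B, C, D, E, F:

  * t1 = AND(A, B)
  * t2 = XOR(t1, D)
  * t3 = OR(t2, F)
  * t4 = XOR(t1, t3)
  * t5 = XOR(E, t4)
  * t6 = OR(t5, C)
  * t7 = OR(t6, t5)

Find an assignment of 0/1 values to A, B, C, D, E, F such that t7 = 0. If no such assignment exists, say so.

t7 = OR(t6, t5) must be 0, so both t6 = 0 and t5 = 0.
Check with A=1, B=0, C=0, D=1, E=1, F=0:
t1 = AND(A, B) = AND(1, 0) = 0
t2 = XOR(t1, D) = XOR(0, 1) = 1
t3 = OR(t2, F) = OR(1, 0) = 1
t4 = XOR(t1, t3) = XOR(0, 1) = 1
t5 = XOR(E, t4) = XOR(1, 1) = 0
t6 = OR(t5, C) = OR(0, 0) = 0
t7 = OR(t6, t5) = OR(0, 0) = 0
So t7 = 0 as required.

A=1, B=0, C=0, D=1, E=1, F=0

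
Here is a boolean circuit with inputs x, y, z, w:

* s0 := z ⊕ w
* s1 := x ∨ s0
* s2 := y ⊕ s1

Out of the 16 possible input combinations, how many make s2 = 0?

s2 = y ⊕ s1 must be 0, so y and s1 are equal.
Enumerating the 16 input combinations, 8 give s2 = 0 and 8 give s2 = 1.

8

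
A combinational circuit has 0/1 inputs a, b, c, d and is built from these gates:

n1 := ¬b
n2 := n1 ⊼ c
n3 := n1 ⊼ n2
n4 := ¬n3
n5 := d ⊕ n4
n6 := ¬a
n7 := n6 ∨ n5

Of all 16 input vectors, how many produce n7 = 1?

12

n7 = n6 ∨ n5 must be 1, so at least one of n6, n5 is 1.
Enumerating the 16 input combinations, 12 give n7 = 1 and 4 give n7 = 0.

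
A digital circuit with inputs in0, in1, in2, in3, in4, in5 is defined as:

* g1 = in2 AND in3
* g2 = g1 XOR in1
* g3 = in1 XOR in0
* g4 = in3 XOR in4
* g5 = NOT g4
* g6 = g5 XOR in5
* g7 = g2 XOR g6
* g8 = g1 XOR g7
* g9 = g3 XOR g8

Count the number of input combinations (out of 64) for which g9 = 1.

g9 = g3 XOR g8 must be 1, so g3 and g8 differ.
Enumerating the 64 input combinations, 32 give g9 = 1 and 32 give g9 = 0.

32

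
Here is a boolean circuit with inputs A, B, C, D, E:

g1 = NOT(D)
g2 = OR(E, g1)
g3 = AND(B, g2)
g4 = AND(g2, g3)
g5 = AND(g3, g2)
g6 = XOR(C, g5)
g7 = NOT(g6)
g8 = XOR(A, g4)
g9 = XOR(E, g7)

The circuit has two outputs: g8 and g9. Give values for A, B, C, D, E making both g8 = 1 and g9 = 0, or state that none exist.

Check with A=1 B=0 C=1 D=0 E=0:
g1 = NOT(D) = NOT 0 = 1
g2 = OR(E, g1) = OR(0, 1) = 1
g3 = AND(B, g2) = AND(0, 1) = 0
g4 = AND(g2, g3) = AND(1, 0) = 0
g5 = AND(g3, g2) = AND(0, 1) = 0
g6 = XOR(C, g5) = XOR(1, 0) = 1
g7 = NOT(g6) = NOT 1 = 0
g8 = XOR(A, g4) = XOR(1, 0) = 1
g9 = XOR(E, g7) = XOR(0, 0) = 0
So g8 = 1 and g9 = 0.

A=1 B=0 C=1 D=0 E=0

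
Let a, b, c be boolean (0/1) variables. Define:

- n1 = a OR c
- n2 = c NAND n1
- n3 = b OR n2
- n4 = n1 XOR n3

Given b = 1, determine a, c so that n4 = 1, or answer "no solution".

a=0, c=0

Check with b = 1 and a=0, c=0:
n1 = a OR c = 0 OR 0 = 0
n2 = c NAND n1 = 0 NAND 0 = 1
n3 = b OR n2 = 1 OR 1 = 1
n4 = n1 XOR n3 = 0 XOR 1 = 1
So n4 = 1.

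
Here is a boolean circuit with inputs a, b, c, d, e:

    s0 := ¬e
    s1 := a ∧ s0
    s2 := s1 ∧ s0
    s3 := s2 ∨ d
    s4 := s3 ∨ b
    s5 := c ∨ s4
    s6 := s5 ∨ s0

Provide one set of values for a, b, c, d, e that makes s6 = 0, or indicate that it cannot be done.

s6 = s5 ∨ s0 must be 0, so both s5 = 0 and s0 = 0.
s5 = c ∨ s4 must be 0, so both c = 0 and s4 = 0.
Check with a=1, b=0, c=0, d=0, e=1:
s0 = ¬e = ¬1 = 0
s1 = a ∧ s0 = 1 ∧ 0 = 0
s2 = s1 ∧ s0 = 0 ∧ 0 = 0
s3 = s2 ∨ d = 0 ∨ 0 = 0
s4 = s3 ∨ b = 0 ∨ 0 = 0
s5 = c ∨ s4 = 0 ∨ 0 = 0
s6 = s5 ∨ s0 = 0 ∨ 0 = 0
So s6 = 0 as required.

a=1, b=0, c=0, d=0, e=1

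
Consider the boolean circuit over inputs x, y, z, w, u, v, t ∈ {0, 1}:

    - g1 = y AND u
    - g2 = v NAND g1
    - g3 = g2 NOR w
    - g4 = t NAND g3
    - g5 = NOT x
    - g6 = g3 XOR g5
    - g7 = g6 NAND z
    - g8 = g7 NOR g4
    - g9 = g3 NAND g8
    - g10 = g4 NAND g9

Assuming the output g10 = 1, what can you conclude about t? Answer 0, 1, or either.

g10 = g4 NAND g9 must be 1, so at least one of g4, g9 is 0.
Every assignment with g10 = 1 has t = 1; there are 4 such assignment(s).
  x=0, y=1, z=0, w=0, u=1, v=1, t=1
  x=0, y=1, z=1, w=0, u=1, v=1, t=1
  x=1, y=1, z=0, w=0, u=1, v=1, t=1
  x=1, y=1, z=1, w=0, u=1, v=1, t=1

1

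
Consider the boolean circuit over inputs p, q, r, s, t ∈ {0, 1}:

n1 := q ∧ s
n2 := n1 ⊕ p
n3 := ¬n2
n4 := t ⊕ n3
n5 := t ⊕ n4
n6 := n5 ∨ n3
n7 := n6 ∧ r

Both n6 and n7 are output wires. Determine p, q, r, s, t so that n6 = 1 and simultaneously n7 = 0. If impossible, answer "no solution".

p=0, q=0, r=0, s=0, t=0

Check with p=0, q=0, r=0, s=0, t=0:
n1 = q ∧ s = 0 ∧ 0 = 0
n2 = n1 ⊕ p = 0 ⊕ 0 = 0
n3 = ¬n2 = ¬0 = 1
n4 = t ⊕ n3 = 0 ⊕ 1 = 1
n5 = t ⊕ n4 = 0 ⊕ 1 = 1
n6 = n5 ∨ n3 = 1 ∨ 1 = 1
n7 = n6 ∧ r = 1 ∧ 0 = 0
So n6 = 1 and n7 = 0.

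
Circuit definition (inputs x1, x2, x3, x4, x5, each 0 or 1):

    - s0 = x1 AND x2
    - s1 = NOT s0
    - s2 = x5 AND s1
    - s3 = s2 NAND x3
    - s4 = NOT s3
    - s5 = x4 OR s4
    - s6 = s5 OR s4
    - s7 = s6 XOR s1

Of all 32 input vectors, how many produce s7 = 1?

s7 = s6 XOR s1 must be 1, so s6 and s1 differ.
Enumerating the 32 input combinations, 13 give s7 = 1 and 19 give s7 = 0.

13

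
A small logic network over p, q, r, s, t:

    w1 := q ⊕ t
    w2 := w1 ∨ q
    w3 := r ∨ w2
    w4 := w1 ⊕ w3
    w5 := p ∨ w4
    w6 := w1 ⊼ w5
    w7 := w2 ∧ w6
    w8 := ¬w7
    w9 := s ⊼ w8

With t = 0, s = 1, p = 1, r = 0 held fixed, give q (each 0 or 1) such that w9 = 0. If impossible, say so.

q=0

w9 = s ⊼ w8 must be 0, so both s = 1 and w8 = 1.
w8 = ¬w7 must be 1, so w7 = 0.
Check with t = 0, s = 1, p = 1, r = 0 and q=0:
w1 = q ⊕ t = 0 ⊕ 0 = 0
w2 = w1 ∨ q = 0 ∨ 0 = 0
w3 = r ∨ w2 = 0 ∨ 0 = 0
w4 = w1 ⊕ w3 = 0 ⊕ 0 = 0
w5 = p ∨ w4 = 1 ∨ 0 = 1
w6 = w1 ⊼ w5 = 0 ⊼ 1 = 1
w7 = w2 ∧ w6 = 0 ∧ 1 = 0
w8 = ¬w7 = ¬0 = 1
w9 = s ⊼ w8 = 1 ⊼ 1 = 0
So w9 = 0.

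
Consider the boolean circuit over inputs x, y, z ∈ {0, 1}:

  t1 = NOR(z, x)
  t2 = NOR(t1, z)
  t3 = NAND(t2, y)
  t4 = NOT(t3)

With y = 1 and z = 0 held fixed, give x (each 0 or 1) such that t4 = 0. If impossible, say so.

t4 = NOT(t3) must be 0, so t3 = 1.
Check with y = 1 and z = 0 and x=0:
t1 = NOR(z, x) = NOR(0, 0) = 1
t2 = NOR(t1, z) = NOR(1, 0) = 0
t3 = NAND(t2, y) = NAND(0, 1) = 1
t4 = NOT(t3) = NOT 1 = 0
So t4 = 0.

x=0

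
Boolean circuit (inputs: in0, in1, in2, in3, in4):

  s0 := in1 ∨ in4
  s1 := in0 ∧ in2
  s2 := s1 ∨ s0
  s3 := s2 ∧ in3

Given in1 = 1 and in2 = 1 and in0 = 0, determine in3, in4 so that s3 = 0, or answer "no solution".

Check with in1 = 1 and in2 = 1 and in0 = 0 and in3=0, in4=0:
s0 = in1 ∨ in4 = 1 ∨ 0 = 1
s1 = in0 ∧ in2 = 0 ∧ 1 = 0
s2 = s1 ∨ s0 = 0 ∨ 1 = 1
s3 = s2 ∧ in3 = 1 ∧ 0 = 0
So s3 = 0.

in3=0 in4=0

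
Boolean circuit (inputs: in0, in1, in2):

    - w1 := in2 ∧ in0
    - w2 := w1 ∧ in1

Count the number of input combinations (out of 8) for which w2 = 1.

w2 = w1 ∧ in1 must be 1, so both w1 = 1 and in1 = 1.
w1 = in2 ∧ in0 must be 1, so both in2 = 1 and in0 = 1.
Satisfying assignments:
  in0=1, in1=1, in2=1

1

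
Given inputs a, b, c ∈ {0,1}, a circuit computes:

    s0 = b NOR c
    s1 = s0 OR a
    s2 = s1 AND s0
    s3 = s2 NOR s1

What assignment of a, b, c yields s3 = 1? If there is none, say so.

s3 = s2 NOR s1 must be 1, so both s2 = 0 and s1 = 0.
s2 = s1 AND s0 must be 0, so at least one of s1, s0 is 0.
Check with a=0, b=1, c=1:
s0 = b NOR c = 1 NOR 1 = 0
s1 = s0 OR a = 0 OR 0 = 0
s2 = s1 AND s0 = 0 AND 0 = 0
s3 = s2 NOR s1 = 0 NOR 0 = 1
So s3 = 1 as required.

a=0, b=1, c=1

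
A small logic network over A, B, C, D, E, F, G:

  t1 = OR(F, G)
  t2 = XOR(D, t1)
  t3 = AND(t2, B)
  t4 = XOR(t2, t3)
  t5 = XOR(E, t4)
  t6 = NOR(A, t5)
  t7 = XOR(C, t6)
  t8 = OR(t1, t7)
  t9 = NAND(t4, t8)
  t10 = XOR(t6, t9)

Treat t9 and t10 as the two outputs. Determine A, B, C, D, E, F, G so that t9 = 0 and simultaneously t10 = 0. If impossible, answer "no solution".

Check with A=1 B=0 C=1 D=0 E=0 F=1 G=0:
t1 = OR(F, G) = OR(1, 0) = 1
t2 = XOR(D, t1) = XOR(0, 1) = 1
t3 = AND(t2, B) = AND(1, 0) = 0
t4 = XOR(t2, t3) = XOR(1, 0) = 1
t5 = XOR(E, t4) = XOR(0, 1) = 1
t6 = NOR(A, t5) = NOR(1, 1) = 0
t7 = XOR(C, t6) = XOR(1, 0) = 1
t8 = OR(t1, t7) = OR(1, 1) = 1
t9 = NAND(t4, t8) = NAND(1, 1) = 0
t10 = XOR(t6, t9) = XOR(0, 0) = 0
So t9 = 0 and t10 = 0.

A=1 B=0 C=1 D=0 E=0 F=1 G=0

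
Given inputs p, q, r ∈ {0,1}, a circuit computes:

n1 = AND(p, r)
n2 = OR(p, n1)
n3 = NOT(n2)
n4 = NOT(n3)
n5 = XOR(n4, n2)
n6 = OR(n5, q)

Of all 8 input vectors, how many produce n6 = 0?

4

n6 = OR(n5, q) must be 0, so both n5 = 0 and q = 0.
n5 = XOR(n4, n2) must be 0, so n4 and n2 are equal.
Enumerating the 8 input combinations, 4 give n6 = 0 and 4 give n6 = 1.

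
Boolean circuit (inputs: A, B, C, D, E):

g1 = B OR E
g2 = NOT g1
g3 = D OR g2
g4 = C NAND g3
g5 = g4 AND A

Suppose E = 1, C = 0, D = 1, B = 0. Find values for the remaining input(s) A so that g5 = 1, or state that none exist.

A=1

g5 = g4 AND A must be 1, so both g4 = 1 and A = 1.
g4 = C NAND g3 must be 1, so at least one of C, g3 is 0.
Check with E = 1, C = 0, D = 1, B = 0 and A=1:
g1 = B OR E = 0 OR 1 = 1
g2 = NOT g1 = NOT 1 = 0
g3 = D OR g2 = 1 OR 0 = 1
g4 = C NAND g3 = 0 NAND 1 = 1
g5 = g4 AND A = 1 AND 1 = 1
So g5 = 1.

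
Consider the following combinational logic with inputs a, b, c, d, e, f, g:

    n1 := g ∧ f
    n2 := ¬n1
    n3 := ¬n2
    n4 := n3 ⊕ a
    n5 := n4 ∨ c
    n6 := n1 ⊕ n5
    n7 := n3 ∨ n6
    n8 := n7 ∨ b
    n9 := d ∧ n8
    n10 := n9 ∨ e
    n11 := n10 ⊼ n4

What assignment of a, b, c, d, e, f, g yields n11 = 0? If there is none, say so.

a=1, b=1, c=1, d=0, e=1, f=0, g=0

n11 = n10 ⊼ n4 must be 0, so both n10 = 1 and n4 = 1.
n10 = n9 ∨ e must be 1, so at least one of n9, e is 1.
Check with a=1, b=1, c=1, d=0, e=1, f=0, g=0:
n1 = g ∧ f = 0 ∧ 0 = 0
n2 = ¬n1 = ¬0 = 1
n3 = ¬n2 = ¬1 = 0
n4 = n3 ⊕ a = 0 ⊕ 1 = 1
n5 = n4 ∨ c = 1 ∨ 1 = 1
n6 = n1 ⊕ n5 = 0 ⊕ 1 = 1
n7 = n3 ∨ n6 = 0 ∨ 1 = 1
n8 = n7 ∨ b = 1 ∨ 1 = 1
n9 = d ∧ n8 = 0 ∧ 1 = 0
n10 = n9 ∨ e = 0 ∨ 1 = 1
n11 = n10 ⊼ n4 = 1 ⊼ 1 = 0
So n11 = 0 as required.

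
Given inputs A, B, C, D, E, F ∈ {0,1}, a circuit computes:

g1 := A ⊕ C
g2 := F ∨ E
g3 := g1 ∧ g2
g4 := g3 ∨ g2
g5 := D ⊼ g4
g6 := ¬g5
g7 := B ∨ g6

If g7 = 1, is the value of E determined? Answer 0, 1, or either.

either

Both values of E occur among assignments with g7 = 1:
  E=0: A=0, B=0, C=0, D=1, E=0, F=1
  E=1: A=0, B=0, C=0, D=1, E=1, F=0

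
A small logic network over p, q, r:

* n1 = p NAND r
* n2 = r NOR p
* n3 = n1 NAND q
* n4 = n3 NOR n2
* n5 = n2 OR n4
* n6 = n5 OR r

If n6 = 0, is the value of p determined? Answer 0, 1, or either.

n6 = n5 OR r must be 0, so both n5 = 0 and r = 0.
Every assignment with n6 = 0 has p = 1; there are 1 such assignment(s).
  p=1, q=0, r=0

1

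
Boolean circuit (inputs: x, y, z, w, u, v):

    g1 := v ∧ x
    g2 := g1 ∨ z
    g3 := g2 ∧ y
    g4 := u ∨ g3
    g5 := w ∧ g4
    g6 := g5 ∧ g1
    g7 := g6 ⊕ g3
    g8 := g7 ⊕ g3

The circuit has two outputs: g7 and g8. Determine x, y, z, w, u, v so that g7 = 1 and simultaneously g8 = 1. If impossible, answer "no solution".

x=1, y=0, z=0, w=1, u=1, v=1

Check with x=1, y=0, z=0, w=1, u=1, v=1:
g1 = v ∧ x = 1 ∧ 1 = 1
g2 = g1 ∨ z = 1 ∨ 0 = 1
g3 = g2 ∧ y = 1 ∧ 0 = 0
g4 = u ∨ g3 = 1 ∨ 0 = 1
g5 = w ∧ g4 = 1 ∧ 1 = 1
g6 = g5 ∧ g1 = 1 ∧ 1 = 1
g7 = g6 ⊕ g3 = 1 ⊕ 0 = 1
g8 = g7 ⊕ g3 = 1 ⊕ 0 = 1
So g7 = 1 and g8 = 1.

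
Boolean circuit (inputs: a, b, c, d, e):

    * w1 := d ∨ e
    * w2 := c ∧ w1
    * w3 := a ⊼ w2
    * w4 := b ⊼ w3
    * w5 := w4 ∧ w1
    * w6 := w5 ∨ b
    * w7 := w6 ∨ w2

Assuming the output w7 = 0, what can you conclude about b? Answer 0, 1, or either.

w7 = w6 ∨ w2 must be 0, so both w6 = 0 and w2 = 0.
w6 = w5 ∨ b must be 0, so both w5 = 0 and b = 0.
w2 = c ∧ w1 must be 0, so at least one of c, w1 is 0.
Every assignment with w7 = 0 has b = 0; there are 4 such assignment(s).
  a=0, b=0, c=0, d=0, e=0
  a=0, b=0, c=1, d=0, e=0
  a=1, b=0, c=0, d=0, e=0
  a=1, b=0, c=1, d=0, e=0

0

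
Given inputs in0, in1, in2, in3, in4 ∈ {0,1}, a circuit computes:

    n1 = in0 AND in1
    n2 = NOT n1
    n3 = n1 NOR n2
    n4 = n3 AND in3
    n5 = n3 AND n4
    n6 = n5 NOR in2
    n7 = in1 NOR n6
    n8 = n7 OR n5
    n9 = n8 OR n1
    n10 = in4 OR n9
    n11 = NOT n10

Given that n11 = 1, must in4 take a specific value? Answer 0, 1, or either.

n11 = NOT n10 must be 1, so n10 = 0.
n10 = in4 OR n9 must be 0, so both in4 = 0 and n9 = 0.
Every assignment with n11 = 1 has in4 = 0; there are 8 such assignment(s).

0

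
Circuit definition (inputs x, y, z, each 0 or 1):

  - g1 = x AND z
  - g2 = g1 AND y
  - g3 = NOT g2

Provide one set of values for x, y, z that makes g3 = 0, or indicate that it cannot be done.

g3 = NOT g2 must be 0, so g2 = 1.
g2 = g1 AND y must be 1, so both g1 = 1 and y = 1.
Check with x=1 y=1 z=1:
g1 = x AND z = 1 AND 1 = 1
g2 = g1 AND y = 1 AND 1 = 1
g3 = NOT g2 = NOT 1 = 0
So g3 = 0 as required.

x=1 y=1 z=1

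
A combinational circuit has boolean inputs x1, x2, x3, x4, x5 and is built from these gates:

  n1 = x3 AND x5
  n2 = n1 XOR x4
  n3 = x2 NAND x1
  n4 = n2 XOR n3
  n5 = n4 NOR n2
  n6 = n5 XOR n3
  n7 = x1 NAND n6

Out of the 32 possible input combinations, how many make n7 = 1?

n7 = x1 NAND n6 must be 1, so at least one of x1, n6 is 0.
Enumerating the 32 input combinations, 20 give n7 = 1 and 12 give n7 = 0.

20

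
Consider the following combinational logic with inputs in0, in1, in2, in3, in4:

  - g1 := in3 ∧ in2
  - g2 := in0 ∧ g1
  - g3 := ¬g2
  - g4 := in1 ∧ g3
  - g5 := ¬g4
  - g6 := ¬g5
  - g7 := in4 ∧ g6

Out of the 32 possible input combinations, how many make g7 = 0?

g7 = in4 ∧ g6 must be 0, so at least one of in4, g6 is 0.
Enumerating the 32 input combinations, 25 give g7 = 0 and 7 give g7 = 1.

25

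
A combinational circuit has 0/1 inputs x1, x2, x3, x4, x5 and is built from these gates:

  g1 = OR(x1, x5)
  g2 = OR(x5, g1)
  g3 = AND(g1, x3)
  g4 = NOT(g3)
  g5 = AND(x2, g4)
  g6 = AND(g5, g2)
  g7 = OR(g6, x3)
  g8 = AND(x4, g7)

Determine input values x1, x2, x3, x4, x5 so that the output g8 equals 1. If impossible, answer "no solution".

g8 = AND(x4, g7) must be 1, so both x4 = 1 and g7 = 1.
g7 = OR(g6, x3) must be 1, so at least one of g6, x3 is 1.
Check with x1=1, x2=1, x3=1, x4=1, x5=0:
g1 = OR(x1, x5) = OR(1, 0) = 1
g2 = OR(x5, g1) = OR(0, 1) = 1
g3 = AND(g1, x3) = AND(1, 1) = 1
g4 = NOT(g3) = NOT 1 = 0
g5 = AND(x2, g4) = AND(1, 0) = 0
g6 = AND(g5, g2) = AND(0, 1) = 0
g7 = OR(g6, x3) = OR(0, 1) = 1
g8 = AND(x4, g7) = AND(1, 1) = 1
So g8 = 1 as required.

x1=1, x2=1, x3=1, x4=1, x5=0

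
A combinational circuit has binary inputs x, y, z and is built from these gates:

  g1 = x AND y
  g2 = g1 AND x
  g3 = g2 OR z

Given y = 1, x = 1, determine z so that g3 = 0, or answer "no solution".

With y = 1, x = 1 fixed, none of the 2 settings of z give g3 = 0.
For example, with z=1:
g1 = x AND y = 1 AND 1 = 1
g2 = g1 AND x = 1 AND 1 = 1
g3 = g2 OR z = 1 OR 1 = 1
giving g3 = 1 ≠ 0.

no solution exists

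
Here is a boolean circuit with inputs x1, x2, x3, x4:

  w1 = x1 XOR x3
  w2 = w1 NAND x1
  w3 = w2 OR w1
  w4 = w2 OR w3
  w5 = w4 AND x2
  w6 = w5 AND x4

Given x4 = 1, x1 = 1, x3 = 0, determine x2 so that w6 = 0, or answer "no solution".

Check with x4 = 1, x1 = 1, x3 = 0 and x2=0:
w1 = x1 XOR x3 = 1 XOR 0 = 1
w2 = w1 NAND x1 = 1 NAND 1 = 0
w3 = w2 OR w1 = 0 OR 1 = 1
w4 = w2 OR w3 = 0 OR 1 = 1
w5 = w4 AND x2 = 1 AND 0 = 0
w6 = w5 AND x4 = 0 AND 1 = 0
So w6 = 0.

x2=0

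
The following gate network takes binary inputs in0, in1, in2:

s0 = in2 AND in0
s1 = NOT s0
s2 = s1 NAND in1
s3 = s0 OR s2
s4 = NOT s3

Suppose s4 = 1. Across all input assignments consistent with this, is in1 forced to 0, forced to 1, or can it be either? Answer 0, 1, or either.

s4 = NOT s3 must be 1, so s3 = 0.
Every assignment with s4 = 1 has in1 = 1; there are 3 such assignment(s).
  in0=0, in1=1, in2=0
  in0=0, in1=1, in2=1
  in0=1, in1=1, in2=0

1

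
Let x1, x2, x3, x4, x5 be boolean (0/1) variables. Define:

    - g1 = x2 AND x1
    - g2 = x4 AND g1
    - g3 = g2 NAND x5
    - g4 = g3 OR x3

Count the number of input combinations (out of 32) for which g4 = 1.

31

g4 = g3 OR x3 must be 1, so at least one of g3, x3 is 1.
Enumerating the 32 input combinations, 31 give g4 = 1 and 1 give g4 = 0.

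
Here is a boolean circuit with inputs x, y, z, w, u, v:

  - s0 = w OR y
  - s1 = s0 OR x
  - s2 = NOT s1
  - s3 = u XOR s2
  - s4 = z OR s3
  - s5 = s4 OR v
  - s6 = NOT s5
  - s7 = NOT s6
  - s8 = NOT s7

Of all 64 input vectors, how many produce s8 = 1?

s8 = NOT s7 must be 1, so s7 = 0.
Enumerating the 64 input combinations, 8 give s8 = 1 and 56 give s8 = 0.

8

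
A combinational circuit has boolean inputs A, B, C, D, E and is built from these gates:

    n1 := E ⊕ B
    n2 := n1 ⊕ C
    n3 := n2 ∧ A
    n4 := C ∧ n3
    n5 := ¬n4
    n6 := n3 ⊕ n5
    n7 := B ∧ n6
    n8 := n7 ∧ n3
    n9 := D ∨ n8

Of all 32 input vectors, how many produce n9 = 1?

17

n9 = D ∨ n8 must be 1, so at least one of D, n8 is 1.
Enumerating the 32 input combinations, 17 give n9 = 1 and 15 give n9 = 0.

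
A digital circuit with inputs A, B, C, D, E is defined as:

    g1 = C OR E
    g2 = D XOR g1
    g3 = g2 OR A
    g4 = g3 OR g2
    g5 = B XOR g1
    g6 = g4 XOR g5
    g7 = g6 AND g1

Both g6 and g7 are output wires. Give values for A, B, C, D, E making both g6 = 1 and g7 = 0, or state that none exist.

A=0 B=0 C=0 D=1 E=0

Check with A=0 B=0 C=0 D=1 E=0:
g1 = C OR E = 0 OR 0 = 0
g2 = D XOR g1 = 1 XOR 0 = 1
g3 = g2 OR A = 1 OR 0 = 1
g4 = g3 OR g2 = 1 OR 1 = 1
g5 = B XOR g1 = 0 XOR 0 = 0
g6 = g4 XOR g5 = 1 XOR 0 = 1
g7 = g6 AND g1 = 1 AND 0 = 0
So g6 = 1 and g7 = 0.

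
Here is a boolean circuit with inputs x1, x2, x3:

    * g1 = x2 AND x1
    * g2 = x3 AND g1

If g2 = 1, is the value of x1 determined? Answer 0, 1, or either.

g2 = x3 AND g1 must be 1, so both x3 = 1 and g1 = 1.
g1 = x2 AND x1 must be 1, so both x2 = 1 and x1 = 1.
Every assignment with g2 = 1 has x1 = 1; there are 1 such assignment(s).
  x1=1, x2=1, x3=1

1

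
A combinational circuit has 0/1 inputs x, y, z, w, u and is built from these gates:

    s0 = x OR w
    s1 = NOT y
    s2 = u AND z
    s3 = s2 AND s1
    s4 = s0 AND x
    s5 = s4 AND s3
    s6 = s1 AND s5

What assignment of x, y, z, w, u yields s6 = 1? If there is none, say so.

s6 = s1 AND s5 must be 1, so both s1 = 1 and s5 = 1.
s1 = NOT y must be 1, so y = 0.
s5 = s4 AND s3 must be 1, so both s4 = 1 and s3 = 1.
Check with x=1, y=0, z=1, w=1, u=1:
s0 = x OR w = 1 OR 1 = 1
s1 = NOT y = NOT 0 = 1
s2 = u AND z = 1 AND 1 = 1
s3 = s2 AND s1 = 1 AND 1 = 1
s4 = s0 AND x = 1 AND 1 = 1
s5 = s4 AND s3 = 1 AND 1 = 1
s6 = s1 AND s5 = 1 AND 1 = 1
So s6 = 1 as required.

x=1, y=0, z=1, w=1, u=1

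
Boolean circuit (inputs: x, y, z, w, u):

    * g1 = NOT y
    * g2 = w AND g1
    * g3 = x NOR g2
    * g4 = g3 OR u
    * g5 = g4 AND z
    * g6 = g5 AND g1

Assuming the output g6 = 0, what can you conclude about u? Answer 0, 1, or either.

Both values of u occur among assignments with g6 = 0:
  u=0: x=0, y=0, z=0, w=0, u=0
  u=1: x=0, y=0, z=0, w=0, u=1

either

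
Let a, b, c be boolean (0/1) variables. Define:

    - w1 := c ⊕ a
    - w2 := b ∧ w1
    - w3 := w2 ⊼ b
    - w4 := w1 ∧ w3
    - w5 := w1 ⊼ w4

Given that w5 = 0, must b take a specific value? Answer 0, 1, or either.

w5 = w1 ⊼ w4 must be 0, so both w1 = 1 and w4 = 1.
w1 = c ⊕ a must be 1, so c and a differ.
Every assignment with w5 = 0 has b = 0; there are 2 such assignment(s).
  a=0, b=0, c=1
  a=1, b=0, c=0

0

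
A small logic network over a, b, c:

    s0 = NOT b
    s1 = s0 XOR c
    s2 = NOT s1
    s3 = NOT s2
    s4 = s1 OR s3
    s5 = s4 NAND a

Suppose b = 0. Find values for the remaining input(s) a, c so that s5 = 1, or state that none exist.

s5 = s4 NAND a must be 1, so at least one of s4, a is 0.
Check with b = 0 and a=1, c=1:
s0 = NOT b = NOT 0 = 1
s1 = s0 XOR c = 1 XOR 1 = 0
s2 = NOT s1 = NOT 0 = 1
s3 = NOT s2 = NOT 1 = 0
s4 = s1 OR s3 = 0 OR 0 = 0
s5 = s4 NAND a = 0 NAND 1 = 1
So s5 = 1.

a=1, c=1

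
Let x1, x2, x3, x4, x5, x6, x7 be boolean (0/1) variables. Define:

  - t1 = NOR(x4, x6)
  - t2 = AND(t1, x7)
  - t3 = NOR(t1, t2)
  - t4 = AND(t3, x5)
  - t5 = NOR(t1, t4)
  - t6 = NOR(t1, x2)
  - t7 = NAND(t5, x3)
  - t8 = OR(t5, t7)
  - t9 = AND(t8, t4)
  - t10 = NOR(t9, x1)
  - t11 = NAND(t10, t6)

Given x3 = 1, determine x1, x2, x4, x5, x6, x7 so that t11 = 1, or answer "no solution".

Check with x3 = 1 and x1=0, x2=0, x4=0, x5=1, x6=0, x7=1:
t1 = NOR(x4, x6) = NOR(0, 0) = 1
t2 = AND(t1, x7) = AND(1, 1) = 1
t3 = NOR(t1, t2) = NOR(1, 1) = 0
t4 = AND(t3, x5) = AND(0, 1) = 0
t5 = NOR(t1, t4) = NOR(1, 0) = 0
t6 = NOR(t1, x2) = NOR(1, 0) = 0
t7 = NAND(t5, x3) = NAND(0, 1) = 1
t8 = OR(t5, t7) = OR(0, 1) = 1
t9 = AND(t8, t4) = AND(1, 0) = 0
t10 = NOR(t9, x1) = NOR(0, 0) = 1
t11 = NAND(t10, t6) = NAND(1, 0) = 1
So t11 = 1.

x1=0, x2=0, x4=0, x5=1, x6=0, x7=1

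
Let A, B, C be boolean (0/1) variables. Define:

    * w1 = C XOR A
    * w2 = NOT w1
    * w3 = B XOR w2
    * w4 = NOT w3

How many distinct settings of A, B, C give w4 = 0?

w4 = NOT w3 must be 0, so w3 = 1.
w3 = B XOR w2 must be 1, so B and w2 differ.
Satisfying assignments:
  A=0, B=0, C=0
  A=0, B=1, C=1
  A=1, B=0, C=1
  A=1, B=1, C=0

4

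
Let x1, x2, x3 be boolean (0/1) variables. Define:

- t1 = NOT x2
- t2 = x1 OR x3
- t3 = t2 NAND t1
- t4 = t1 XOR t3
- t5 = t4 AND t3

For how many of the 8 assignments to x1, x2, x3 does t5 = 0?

t5 = t4 AND t3 must be 0, so at least one of t4, t3 is 0.
Satisfying assignments:
  x1=0, x2=0, x3=0
  x1=0, x2=0, x3=1
  x1=1, x2=0, x3=0
  x1=1, x2=0, x3=1

4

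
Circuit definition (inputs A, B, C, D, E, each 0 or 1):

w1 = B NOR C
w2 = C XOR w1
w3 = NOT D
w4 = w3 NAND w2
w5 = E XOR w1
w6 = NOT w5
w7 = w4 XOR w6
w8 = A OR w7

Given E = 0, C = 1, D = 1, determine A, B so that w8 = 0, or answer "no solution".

w8 = A OR w7 must be 0, so both A = 0 and w7 = 0.
w7 = w4 XOR w6 must be 0, so w4 and w6 are equal.
Check with E = 0, C = 1, D = 1 and A=0, B=1:
w1 = B NOR C = 1 NOR 1 = 0
w2 = C XOR w1 = 1 XOR 0 = 1
w3 = NOT D = NOT 1 = 0
w4 = w3 NAND w2 = 0 NAND 1 = 1
w5 = E XOR w1 = 0 XOR 0 = 0
w6 = NOT w5 = NOT 0 = 1
w7 = w4 XOR w6 = 1 XOR 1 = 0
w8 = A OR w7 = 0 OR 0 = 0
So w8 = 0.

A=0, B=1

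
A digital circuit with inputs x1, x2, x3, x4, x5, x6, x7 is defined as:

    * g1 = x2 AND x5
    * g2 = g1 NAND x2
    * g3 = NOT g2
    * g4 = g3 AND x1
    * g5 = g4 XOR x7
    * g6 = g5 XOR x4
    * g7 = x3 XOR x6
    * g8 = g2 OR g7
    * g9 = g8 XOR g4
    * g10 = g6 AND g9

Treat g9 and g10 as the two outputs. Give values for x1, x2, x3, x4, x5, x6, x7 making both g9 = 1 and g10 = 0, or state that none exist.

x1=1 x2=0 x3=0 x4=1 x5=0 x6=0 x7=1

Check with x1=1 x2=0 x3=0 x4=1 x5=0 x6=0 x7=1:
g1 = x2 AND x5 = 0 AND 0 = 0
g2 = g1 NAND x2 = 0 NAND 0 = 1
g3 = NOT g2 = NOT 1 = 0
g4 = g3 AND x1 = 0 AND 1 = 0
g5 = g4 XOR x7 = 0 XOR 1 = 1
g6 = g5 XOR x4 = 1 XOR 1 = 0
g7 = x3 XOR x6 = 0 XOR 0 = 0
g8 = g2 OR g7 = 1 OR 0 = 1
g9 = g8 XOR g4 = 1 XOR 0 = 1
g10 = g6 AND g9 = 0 AND 1 = 0
So g9 = 1 and g10 = 0.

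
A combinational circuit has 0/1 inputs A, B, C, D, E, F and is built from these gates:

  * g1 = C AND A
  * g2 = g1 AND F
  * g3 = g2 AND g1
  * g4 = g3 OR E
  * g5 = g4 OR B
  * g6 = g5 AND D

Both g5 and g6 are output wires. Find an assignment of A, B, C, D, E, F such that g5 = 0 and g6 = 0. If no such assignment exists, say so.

Check with A=0, B=0, C=0, D=0, E=0, F=0:
g1 = C AND A = 0 AND 0 = 0
g2 = g1 AND F = 0 AND 0 = 0
g3 = g2 AND g1 = 0 AND 0 = 0
g4 = g3 OR E = 0 OR 0 = 0
g5 = g4 OR B = 0 OR 0 = 0
g6 = g5 AND D = 0 AND 0 = 0
So g5 = 0 and g6 = 0.

A=0, B=0, C=0, D=0, E=0, F=0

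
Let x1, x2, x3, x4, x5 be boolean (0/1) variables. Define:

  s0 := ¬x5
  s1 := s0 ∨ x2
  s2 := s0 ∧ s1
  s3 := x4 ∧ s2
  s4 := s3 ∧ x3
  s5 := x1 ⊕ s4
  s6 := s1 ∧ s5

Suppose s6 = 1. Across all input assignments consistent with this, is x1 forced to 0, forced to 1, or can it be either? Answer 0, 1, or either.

Both values of x1 occur among assignments with s6 = 1:
  x1=0: x1=0, x2=0, x3=1, x4=1, x5=0
  x1=1: x1=1, x2=0, x3=0, x4=0, x5=0

either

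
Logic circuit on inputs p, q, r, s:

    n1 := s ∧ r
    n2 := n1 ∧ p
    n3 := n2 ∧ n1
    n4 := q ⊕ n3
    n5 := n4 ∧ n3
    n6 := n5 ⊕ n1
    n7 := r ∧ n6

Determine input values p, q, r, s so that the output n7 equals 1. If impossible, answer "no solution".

n7 = r ∧ n6 must be 1, so both r = 1 and n6 = 1.
n6 = n5 ⊕ n1 must be 1, so n5 and n1 differ.
Check with p=0, q=1, r=1, s=1:
n1 = s ∧ r = 1 ∧ 1 = 1
n2 = n1 ∧ p = 1 ∧ 0 = 0
n3 = n2 ∧ n1 = 0 ∧ 1 = 0
n4 = q ⊕ n3 = 1 ⊕ 0 = 1
n5 = n4 ∧ n3 = 1 ∧ 0 = 0
n6 = n5 ⊕ n1 = 0 ⊕ 1 = 1
n7 = r ∧ n6 = 1 ∧ 1 = 1
So n7 = 1 as required.

p=0, q=1, r=1, s=1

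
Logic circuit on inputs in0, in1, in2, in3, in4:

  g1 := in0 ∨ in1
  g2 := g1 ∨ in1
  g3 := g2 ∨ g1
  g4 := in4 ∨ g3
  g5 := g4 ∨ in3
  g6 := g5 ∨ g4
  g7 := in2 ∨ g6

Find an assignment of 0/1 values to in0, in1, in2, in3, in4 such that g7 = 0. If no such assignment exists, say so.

g7 = in2 ∨ g6 must be 0, so both in2 = 0 and g6 = 0.
g6 = g5 ∨ g4 must be 0, so both g5 = 0 and g4 = 0.
Check with in0=0, in1=0, in2=0, in3=0, in4=0:
g1 = in0 ∨ in1 = 0 ∨ 0 = 0
g2 = g1 ∨ in1 = 0 ∨ 0 = 0
g3 = g2 ∨ g1 = 0 ∨ 0 = 0
g4 = in4 ∨ g3 = 0 ∨ 0 = 0
g5 = g4 ∨ in3 = 0 ∨ 0 = 0
g6 = g5 ∨ g4 = 0 ∨ 0 = 0
g7 = in2 ∨ g6 = 0 ∨ 0 = 0
So g7 = 0 as required.

in0=0, in1=0, in2=0, in3=0, in4=0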